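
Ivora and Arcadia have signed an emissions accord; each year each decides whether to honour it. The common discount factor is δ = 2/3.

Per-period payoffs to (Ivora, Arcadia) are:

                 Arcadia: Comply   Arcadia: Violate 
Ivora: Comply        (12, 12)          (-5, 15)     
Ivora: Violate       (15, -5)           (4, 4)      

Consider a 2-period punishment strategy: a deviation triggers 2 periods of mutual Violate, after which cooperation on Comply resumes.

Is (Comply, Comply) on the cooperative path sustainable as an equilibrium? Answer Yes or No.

Yes

Comparing payoff streams over the 3 periods until play realigns: cooperate → 12(1+δ+…+δ^2); deviate → 15 + 4(δ+…+δ^2).
Cooperation is sustained iff (12−4)(δ+…+δ^2) ≥ 15−12.
δ+…+δ^2 = 2/3·(1−(2/3)^2)/(1−2/3) = 1.1111, and (15−12)/(12−4) = 0.3750.
1.1111 ≥ 0.3750, so cooperation is sustainable.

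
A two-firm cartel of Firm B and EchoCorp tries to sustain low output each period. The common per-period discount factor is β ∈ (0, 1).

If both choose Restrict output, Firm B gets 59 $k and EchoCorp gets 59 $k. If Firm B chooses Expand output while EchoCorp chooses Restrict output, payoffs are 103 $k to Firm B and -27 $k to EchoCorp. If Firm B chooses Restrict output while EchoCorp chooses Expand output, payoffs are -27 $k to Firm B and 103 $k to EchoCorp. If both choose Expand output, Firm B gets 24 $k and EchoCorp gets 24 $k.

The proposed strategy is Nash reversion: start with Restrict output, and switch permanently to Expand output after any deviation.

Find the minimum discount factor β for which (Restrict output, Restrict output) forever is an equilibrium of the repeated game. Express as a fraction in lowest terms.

Cooperation forever yields 59 each period: 59/(1−β).
Deviating yields 103 once, then 24 forever: 103 + 24β/(1−β).
No profitable deviation requires 59/(1−β) ≥ 103 + 24β/(1−β).
Multiplying by (1−β): 59 ≥ 103(1−β) + 24β = 103 − 79β.
So 79β ≥ 44, i.e. β ≥ 44/79.

44/79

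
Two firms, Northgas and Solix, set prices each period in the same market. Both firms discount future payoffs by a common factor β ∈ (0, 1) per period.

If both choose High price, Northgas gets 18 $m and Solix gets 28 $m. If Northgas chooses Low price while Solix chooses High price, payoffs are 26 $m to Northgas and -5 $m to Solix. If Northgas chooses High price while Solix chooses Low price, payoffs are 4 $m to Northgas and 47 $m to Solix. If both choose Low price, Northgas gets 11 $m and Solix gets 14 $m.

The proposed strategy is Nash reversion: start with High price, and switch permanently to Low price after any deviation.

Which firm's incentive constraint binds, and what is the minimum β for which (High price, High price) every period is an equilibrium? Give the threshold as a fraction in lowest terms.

Northgas: cooperation gives 18 each period; deviation gives 26 once then 11 forever.
  18/(1−β) ≥ 26 + 11β/(1−β) ⇒ β ≥ 8/15.
Solix: cooperation gives 28 each period; deviation gives 47 once then 14 forever.
  β ≥ 19/33.
Both must hold, so the binding constraint is Solix's: β ≥ 19/33.

Solix; β ≥ 19/33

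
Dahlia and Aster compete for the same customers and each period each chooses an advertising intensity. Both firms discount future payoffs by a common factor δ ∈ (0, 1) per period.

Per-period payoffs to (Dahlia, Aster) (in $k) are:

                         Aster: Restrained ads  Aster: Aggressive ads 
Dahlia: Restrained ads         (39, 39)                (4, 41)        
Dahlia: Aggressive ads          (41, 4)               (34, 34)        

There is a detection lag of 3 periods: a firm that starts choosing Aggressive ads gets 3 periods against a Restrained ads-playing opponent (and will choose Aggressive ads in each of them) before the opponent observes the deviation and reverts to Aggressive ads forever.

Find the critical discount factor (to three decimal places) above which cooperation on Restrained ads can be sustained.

0.659

A deviator earns 41 for 3 periods, then 34 forever; cooperating earns 39 forever. Multiplying the IC by (1−δ):
39 ≥ 41(1−δ^3) + 34δ^3, so 7·δ^3 ≥ 2 and δ^3 ≥ 2/7.
δ ≥ (2/7)^(1/3) ≈ 0.659.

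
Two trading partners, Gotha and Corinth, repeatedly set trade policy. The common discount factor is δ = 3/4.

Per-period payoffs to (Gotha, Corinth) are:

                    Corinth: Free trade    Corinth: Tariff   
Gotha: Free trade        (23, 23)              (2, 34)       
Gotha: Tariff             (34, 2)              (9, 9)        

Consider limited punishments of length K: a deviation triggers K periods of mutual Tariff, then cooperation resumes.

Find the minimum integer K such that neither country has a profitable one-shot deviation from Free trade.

IC: δ(1−δ^K)/(1−δ) ≥ (34−23)/(23−9) = 11/14.
With δ = 3/4: need 1 − δ^K ≥ 11/14·(1−3/4)/(3/4), i.e. δ^K ≤ 0.7381.
Since (3/4)^1 = 0.7500 and (3/4)^2 = 0.5625, the smallest such K is 2.

2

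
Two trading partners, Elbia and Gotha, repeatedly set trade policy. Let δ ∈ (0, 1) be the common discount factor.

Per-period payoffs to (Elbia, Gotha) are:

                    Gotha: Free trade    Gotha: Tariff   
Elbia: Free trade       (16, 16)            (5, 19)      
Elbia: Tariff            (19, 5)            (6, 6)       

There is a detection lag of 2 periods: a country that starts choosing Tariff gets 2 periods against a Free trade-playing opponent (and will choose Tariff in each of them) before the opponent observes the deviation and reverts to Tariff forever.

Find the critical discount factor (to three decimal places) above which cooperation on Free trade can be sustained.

Deviating for the 2 undetected periods gains 19−16 = 3 per period over cooperation, then loses 16−6 = 10 per period forever once punishment starts.
Gain: 3(1 + δ + … + δ^1); loss: 10·δ^2/(1−δ).
No profitable deviation ⇔ 3(1−δ^2) ≤ 10·δ^2, i.e. δ^2 ≥ 3/(3+10) = 3/13.
Hence δ ≥ (3/13)^(1/2) ≈ 0.480.

0.480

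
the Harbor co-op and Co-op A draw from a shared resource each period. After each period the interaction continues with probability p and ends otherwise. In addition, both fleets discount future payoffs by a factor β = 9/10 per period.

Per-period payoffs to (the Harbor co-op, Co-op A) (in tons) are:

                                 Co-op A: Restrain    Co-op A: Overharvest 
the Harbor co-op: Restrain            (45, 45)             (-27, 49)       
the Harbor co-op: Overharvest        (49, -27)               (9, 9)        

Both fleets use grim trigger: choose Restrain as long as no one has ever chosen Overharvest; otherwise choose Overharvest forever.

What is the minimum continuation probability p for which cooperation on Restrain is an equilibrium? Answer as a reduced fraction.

Expected continuation weight on next period's payoff is β·p = 9/10·p, which plays the role of the discount factor.
Cooperation requires 9/10·p ≥ (49−45)/(49−9) = 1/10, hence p ≥ 1/9.

1/9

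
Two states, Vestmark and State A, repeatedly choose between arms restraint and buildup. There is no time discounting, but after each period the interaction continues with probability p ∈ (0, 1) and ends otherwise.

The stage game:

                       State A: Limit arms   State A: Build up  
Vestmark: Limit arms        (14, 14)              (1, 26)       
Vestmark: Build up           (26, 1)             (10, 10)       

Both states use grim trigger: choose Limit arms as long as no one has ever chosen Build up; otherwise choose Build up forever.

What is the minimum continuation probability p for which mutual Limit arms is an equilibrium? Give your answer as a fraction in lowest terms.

3/4

With no time discounting, the continuation probability p plays the role of the discount factor.
Grim-trigger IC: 14/(1−p) ≥ 26 + 10p/(1−p) ⇒ p ≥ (26−14)/(26−10) = 3/4.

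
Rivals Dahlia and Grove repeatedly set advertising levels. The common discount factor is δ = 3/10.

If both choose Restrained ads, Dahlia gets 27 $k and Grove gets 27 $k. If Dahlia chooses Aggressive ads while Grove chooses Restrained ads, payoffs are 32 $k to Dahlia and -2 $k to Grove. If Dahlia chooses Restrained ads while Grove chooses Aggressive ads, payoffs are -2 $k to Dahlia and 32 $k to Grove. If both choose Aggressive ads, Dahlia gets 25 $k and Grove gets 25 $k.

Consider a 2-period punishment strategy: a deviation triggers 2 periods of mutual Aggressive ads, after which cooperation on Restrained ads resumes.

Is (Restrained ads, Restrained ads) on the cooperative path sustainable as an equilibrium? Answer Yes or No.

No

A one-shot deviation gives 32 now, then 25 for 2 periods, then back to 27.
Gain from deviating: (32−27) today; loss: (27−25) in each of the next 2 periods.
No-deviation condition: (27−25)(δ+…+δ^2) ≥ 32−27, i.e. δ+…+δ^2 ≥ 5/2.
At δ = 3/10: δ+…+δ^2 = 0.3900 < 2.5000.
So cooperation is not sustainable.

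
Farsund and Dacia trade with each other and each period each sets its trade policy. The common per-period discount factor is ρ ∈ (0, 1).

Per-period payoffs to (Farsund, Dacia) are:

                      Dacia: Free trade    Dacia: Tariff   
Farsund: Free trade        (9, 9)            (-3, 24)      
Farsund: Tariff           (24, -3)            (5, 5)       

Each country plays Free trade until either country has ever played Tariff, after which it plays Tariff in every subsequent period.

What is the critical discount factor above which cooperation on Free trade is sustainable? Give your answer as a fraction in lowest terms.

15/19

Cooperation forever yields 9 each period: 9/(1−ρ).
Deviating yields 24 once, then 5 forever: 24 + 5ρ/(1−ρ).
No profitable deviation requires 9/(1−ρ) ≥ 24 + 5ρ/(1−ρ).
Multiplying by (1−ρ): 9 ≥ 24(1−ρ) + 5ρ = 24 − 19ρ.
So 19ρ ≥ 15, i.e. ρ ≥ 15/19.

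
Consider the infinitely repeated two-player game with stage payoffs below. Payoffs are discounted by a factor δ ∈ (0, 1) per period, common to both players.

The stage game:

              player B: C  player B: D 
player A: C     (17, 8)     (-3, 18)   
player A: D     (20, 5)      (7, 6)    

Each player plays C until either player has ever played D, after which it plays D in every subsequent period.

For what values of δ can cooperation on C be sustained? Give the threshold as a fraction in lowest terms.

player A's threshold: (20−17)/(20−7) = 3/13.
player B's threshold: (18−8)/(18−6) = 5/6.
3/13 < 5/6, so player B binds and δ* = 5/6.

5/6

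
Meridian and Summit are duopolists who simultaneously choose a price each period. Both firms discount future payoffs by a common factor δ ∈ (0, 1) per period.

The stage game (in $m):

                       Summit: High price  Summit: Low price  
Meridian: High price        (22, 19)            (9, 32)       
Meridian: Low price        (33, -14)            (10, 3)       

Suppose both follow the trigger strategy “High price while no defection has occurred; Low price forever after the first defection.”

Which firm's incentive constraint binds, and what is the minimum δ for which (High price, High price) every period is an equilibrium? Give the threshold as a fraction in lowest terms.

Meridian; δ ≥ 11/23

Meridian's threshold: (33−22)/(33−10) = 11/23.
Summit's threshold: (32−19)/(32−3) = 13/29.
11/23 > 13/29, so Meridian binds and δ* = 11/23.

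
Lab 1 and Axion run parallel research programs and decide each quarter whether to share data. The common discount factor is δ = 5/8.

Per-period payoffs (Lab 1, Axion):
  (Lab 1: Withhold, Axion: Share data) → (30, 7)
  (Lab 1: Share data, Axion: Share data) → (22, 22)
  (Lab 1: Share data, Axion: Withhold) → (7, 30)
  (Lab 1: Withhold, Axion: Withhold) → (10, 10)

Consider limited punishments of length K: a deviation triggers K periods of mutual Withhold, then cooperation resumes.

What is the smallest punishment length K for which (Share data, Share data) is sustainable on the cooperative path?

2

IC: δ(1−δ^K)/(1−δ) ≥ (30−22)/(22−10) = 2/3.
With δ = 5/8: need 1 − δ^K ≥ 2/3·(1−5/8)/(5/8), i.e. δ^K ≤ 0.6000.
Since (5/8)^1 = 0.6250 and (5/8)^2 = 0.3906, the smallest such K is 2.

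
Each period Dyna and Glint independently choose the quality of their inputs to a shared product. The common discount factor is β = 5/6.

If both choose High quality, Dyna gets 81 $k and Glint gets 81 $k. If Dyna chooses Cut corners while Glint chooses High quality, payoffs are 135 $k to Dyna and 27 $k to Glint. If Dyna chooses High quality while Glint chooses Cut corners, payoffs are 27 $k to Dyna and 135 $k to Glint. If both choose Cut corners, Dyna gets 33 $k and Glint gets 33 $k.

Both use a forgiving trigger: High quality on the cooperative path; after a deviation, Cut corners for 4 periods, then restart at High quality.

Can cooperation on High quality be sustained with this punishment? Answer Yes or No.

Yes

A one-shot deviation gives 135 now, then 33 for 4 periods, then back to 81.
Gain from deviating: (135−81) today; loss: (81−33) in each of the next 4 periods.
No-deviation condition: (81−33)(β+…+β^4) ≥ 135−81, i.e. β+…+β^4 ≥ 9/8.
At β = 5/6: β+…+β^4 = 2.5887 ≥ 1.1250.
So cooperation is sustainable.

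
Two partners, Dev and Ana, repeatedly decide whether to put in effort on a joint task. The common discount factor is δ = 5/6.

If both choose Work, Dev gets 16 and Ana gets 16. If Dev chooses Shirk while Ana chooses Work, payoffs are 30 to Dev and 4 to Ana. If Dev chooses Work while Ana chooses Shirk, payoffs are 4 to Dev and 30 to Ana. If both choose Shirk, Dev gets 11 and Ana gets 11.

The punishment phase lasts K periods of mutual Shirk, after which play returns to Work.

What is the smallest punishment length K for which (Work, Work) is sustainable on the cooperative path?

5

Need Σ_{k=1}^{K} δ^k ≥ (30−16)/(16−11) = 2.8000 at δ = 5/6.
At K = 4 the sum is 2.5887 < 2.8000; at K = 5 it is 2.9906 ≥ 2.8000.
So the minimum punishment length is K = 5.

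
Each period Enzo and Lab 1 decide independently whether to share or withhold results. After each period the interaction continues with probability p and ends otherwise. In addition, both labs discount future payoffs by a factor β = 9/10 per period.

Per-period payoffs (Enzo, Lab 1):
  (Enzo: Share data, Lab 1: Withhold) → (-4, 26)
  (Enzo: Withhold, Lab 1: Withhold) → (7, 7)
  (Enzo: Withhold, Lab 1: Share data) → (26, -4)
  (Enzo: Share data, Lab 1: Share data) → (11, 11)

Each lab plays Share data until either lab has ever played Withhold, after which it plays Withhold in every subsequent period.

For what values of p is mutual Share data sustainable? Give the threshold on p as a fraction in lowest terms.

Expected continuation weight on next period's payoff is β·p = 9/10·p, which plays the role of the discount factor.
Cooperation requires 9/10·p ≥ (26−11)/(26−7) = 15/19, hence p ≥ 50/57.

50/57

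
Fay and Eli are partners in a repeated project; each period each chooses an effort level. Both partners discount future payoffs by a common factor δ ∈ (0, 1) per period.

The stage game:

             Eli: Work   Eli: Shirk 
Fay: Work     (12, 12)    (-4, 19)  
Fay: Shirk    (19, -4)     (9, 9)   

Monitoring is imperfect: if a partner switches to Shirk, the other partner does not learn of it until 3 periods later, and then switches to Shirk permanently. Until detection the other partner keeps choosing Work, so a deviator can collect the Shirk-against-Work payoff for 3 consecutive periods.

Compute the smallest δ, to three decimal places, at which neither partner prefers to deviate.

A deviator earns 19 for 3 periods, then 9 forever; cooperating earns 12 forever. Multiplying the IC by (1−δ):
12 ≥ 19(1−δ^3) + 9δ^3, so 10·δ^3 ≥ 7 and δ^3 ≥ 7/10.
δ ≥ (7/10)^(1/3) ≈ 0.888.

0.888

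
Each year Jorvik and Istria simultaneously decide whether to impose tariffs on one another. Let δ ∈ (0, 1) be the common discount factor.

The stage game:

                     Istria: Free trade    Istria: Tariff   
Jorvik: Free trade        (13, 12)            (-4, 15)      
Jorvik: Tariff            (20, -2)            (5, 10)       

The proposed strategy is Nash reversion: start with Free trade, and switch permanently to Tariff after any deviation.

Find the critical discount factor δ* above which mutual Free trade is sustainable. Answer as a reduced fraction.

3/5

For Jorvik: deviation gain 20−13 = 7, per-period punishment loss 13−5 = 8. IC gives δ ≥ 7/15.
For Istria: gain 3, loss 2 per period, so δ ≥ 3/5.
The tighter constraint is Istria's, so cooperation needs δ ≥ 3/5.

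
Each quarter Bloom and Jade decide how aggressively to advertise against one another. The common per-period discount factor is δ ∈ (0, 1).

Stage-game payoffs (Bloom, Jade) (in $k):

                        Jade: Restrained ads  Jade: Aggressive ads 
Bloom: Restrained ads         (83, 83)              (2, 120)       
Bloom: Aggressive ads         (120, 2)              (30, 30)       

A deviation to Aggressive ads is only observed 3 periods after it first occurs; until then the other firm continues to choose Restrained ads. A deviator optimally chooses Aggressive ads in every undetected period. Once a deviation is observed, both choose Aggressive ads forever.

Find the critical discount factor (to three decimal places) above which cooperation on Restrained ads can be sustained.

Deviating for the 3 undetected periods gains 120−83 = 37 per period over cooperation, then loses 83−30 = 53 per period forever once punishment starts.
Gain: 37(1 + δ + … + δ^2); loss: 53·δ^3/(1−δ).
No profitable deviation ⇔ 37(1−δ^3) ≤ 53·δ^3, i.e. δ^3 ≥ 37/(37+53) = 37/90.
Hence δ ≥ (37/90)^(1/3) ≈ 0.744.

0.744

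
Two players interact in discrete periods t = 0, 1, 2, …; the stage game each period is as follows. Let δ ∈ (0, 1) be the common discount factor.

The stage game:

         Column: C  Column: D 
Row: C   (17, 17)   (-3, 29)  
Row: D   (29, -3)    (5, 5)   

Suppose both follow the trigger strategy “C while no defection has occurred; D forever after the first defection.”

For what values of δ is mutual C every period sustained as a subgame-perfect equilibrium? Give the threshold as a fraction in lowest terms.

Cooperation forever yields 17 each period: 17/(1−δ).
Deviating yields 29 once, then 5 forever: 29 + 5δ/(1−δ).
No profitable deviation requires 17/(1−δ) ≥ 29 + 5δ/(1−δ).
Multiplying by (1−δ): 17 ≥ 29(1−δ) + 5δ = 29 − 24δ.
So 24δ ≥ 12, i.e. δ ≥ 12/24 = 1/2.

1/2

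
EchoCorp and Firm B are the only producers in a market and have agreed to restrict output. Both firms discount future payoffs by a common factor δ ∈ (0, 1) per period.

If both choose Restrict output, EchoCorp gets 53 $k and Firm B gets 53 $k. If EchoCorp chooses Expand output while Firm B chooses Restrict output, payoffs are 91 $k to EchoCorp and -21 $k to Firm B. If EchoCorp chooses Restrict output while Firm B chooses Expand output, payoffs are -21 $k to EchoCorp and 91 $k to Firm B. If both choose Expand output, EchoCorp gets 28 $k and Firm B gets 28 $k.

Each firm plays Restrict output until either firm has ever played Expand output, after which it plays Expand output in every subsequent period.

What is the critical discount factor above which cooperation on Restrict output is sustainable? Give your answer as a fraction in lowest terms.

38/63

Under grim trigger the critical discount factor is (T−C)/(T−P) with T = 91, C = 53, P = 28.
δ* = (91−53)/(91−28) = 38/63.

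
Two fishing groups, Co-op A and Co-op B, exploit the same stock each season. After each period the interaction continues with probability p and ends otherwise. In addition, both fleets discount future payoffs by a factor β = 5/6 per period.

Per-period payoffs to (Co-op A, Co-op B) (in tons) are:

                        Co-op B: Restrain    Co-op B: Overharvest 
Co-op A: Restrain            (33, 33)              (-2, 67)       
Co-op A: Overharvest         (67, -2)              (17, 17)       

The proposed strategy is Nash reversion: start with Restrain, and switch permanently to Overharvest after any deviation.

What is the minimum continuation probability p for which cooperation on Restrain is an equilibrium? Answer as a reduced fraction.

Expected continuation weight on next period's payoff is β·p = 5/6·p, which plays the role of the discount factor.
Cooperation requires 5/6·p ≥ (67−33)/(67−17) = 17/25, hence p ≥ 102/125.

102/125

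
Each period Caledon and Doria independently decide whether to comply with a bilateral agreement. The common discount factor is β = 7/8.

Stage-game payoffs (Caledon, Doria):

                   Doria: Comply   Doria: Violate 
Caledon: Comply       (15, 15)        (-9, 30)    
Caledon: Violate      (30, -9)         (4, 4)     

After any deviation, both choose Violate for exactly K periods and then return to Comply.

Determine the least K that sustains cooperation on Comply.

2

No profitable deviation requires (15−4)(β+…+β^K) ≥ 30−15, i.e. β+…+β^K ≥ 15/11 ≈ 1.3636.
With β = 7/8, the partial sums are K=1: 0.8750, K=2: 1.6406.
K = 2 is the first length at which the sum reaches 1.3636.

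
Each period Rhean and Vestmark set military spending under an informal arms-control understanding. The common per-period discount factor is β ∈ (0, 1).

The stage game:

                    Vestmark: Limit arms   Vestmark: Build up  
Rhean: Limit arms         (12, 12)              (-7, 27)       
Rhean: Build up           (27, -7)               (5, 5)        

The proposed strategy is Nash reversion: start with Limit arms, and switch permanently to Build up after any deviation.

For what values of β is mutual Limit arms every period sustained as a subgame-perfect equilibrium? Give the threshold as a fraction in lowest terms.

12/(1−β) ≥ 27 + 5β/(1−β)
12 ≥ 27 − 22β
β ≥ 15/22.

15/22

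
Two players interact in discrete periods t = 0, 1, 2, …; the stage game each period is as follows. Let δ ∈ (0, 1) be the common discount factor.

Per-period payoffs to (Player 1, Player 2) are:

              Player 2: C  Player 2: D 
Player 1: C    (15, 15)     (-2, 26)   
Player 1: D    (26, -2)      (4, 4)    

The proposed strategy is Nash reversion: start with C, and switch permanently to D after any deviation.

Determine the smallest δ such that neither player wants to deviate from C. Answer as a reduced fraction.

1/2

Cooperation forever yields 15 each period: 15/(1−δ).
Deviating yields 26 once, then 4 forever: 26 + 4δ/(1−δ).
No profitable deviation requires 15/(1−δ) ≥ 26 + 4δ/(1−δ).
Multiplying by (1−δ): 15 ≥ 26(1−δ) + 4δ = 26 − 22δ.
So 22δ ≥ 11, i.e. δ ≥ 11/22 = 1/2.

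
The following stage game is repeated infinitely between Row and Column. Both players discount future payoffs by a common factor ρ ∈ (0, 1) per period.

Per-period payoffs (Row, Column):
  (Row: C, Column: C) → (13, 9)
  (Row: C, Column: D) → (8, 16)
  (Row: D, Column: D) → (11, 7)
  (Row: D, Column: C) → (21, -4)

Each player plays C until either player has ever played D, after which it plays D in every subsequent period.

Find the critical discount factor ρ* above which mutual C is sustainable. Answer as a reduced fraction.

Row's threshold: (21−13)/(21−11) = 4/5.
Column's threshold: (16−9)/(16−7) = 7/9.
4/5 > 7/9, so Row binds and ρ* = 4/5.

4/5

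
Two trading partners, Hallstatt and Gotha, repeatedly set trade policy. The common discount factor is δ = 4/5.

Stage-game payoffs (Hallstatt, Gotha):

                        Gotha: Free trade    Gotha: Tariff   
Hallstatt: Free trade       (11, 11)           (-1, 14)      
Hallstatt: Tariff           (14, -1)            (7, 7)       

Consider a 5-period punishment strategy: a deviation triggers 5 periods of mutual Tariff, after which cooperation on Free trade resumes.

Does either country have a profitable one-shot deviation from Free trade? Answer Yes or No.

No

IC: δ+…+δ^5 ≥ (14−11)/(11−7) = 3/4.
At δ = 4/5: partial sum = 2.6893 ≥ 0.7500. Cooperation sustainable.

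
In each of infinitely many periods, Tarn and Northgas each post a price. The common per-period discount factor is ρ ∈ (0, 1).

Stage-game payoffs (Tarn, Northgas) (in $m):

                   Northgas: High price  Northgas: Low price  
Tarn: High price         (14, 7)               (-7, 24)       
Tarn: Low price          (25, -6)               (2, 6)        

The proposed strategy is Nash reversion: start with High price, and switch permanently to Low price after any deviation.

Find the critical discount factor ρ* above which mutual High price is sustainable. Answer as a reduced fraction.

For Tarn: deviation gain 25−14 = 11, per-period punishment loss 14−2 = 12. IC gives ρ ≥ 11/23.
For Northgas: gain 17, loss 1 per period, so ρ ≥ 17/18.
The tighter constraint is Northgas's, so cooperation needs ρ ≥ 17/18.

17/18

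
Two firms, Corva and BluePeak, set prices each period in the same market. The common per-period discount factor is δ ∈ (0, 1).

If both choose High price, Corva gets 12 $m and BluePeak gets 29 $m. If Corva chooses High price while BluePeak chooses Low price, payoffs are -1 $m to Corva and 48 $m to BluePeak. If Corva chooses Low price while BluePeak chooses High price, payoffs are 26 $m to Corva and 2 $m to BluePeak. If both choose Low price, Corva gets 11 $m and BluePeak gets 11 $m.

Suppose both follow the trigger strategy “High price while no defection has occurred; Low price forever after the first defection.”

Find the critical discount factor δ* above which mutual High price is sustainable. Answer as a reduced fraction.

Corva: cooperation gives 12 each period; deviation gives 26 once then 11 forever.
  12/(1−δ) ≥ 26 + 11δ/(1−δ) ⇒ δ ≥ 14/15.
BluePeak: cooperation gives 29 each period; deviation gives 48 once then 11 forever.
  δ ≥ 19/37.
Both must hold, so the binding constraint is Corva's: δ ≥ 14/15.

14/15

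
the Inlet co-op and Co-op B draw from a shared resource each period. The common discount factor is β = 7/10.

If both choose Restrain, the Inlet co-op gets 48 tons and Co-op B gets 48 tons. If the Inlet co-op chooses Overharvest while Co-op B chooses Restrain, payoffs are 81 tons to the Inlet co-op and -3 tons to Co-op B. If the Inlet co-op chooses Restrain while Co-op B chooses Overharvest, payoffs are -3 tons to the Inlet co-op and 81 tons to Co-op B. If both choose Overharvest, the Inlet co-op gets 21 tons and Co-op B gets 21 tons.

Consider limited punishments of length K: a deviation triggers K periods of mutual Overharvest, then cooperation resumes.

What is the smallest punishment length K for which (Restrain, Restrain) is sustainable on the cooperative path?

Need Σ_{k=1}^{K} β^k ≥ (81−48)/(48−21) = 1.2222 at β = 7/10.
At K = 2 the sum is 1.1900 < 1.2222; at K = 3 it is 1.5330 ≥ 1.2222.
So the minimum punishment length is K = 3.

3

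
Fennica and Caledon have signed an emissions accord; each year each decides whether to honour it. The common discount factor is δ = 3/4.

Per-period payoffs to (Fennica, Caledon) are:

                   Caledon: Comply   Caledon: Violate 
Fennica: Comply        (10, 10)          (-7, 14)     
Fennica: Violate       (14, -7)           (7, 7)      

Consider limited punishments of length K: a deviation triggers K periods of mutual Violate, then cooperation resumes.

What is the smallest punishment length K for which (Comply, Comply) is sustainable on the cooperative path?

3

IC: δ(1−δ^K)/(1−δ) ≥ (14−10)/(10−7) = 4/3.
With δ = 3/4: need 1 − δ^K ≥ 4/3·(1−3/4)/(3/4), i.e. δ^K ≤ 0.5556.
Since (3/4)^2 = 0.5625 and (3/4)^3 = 0.4219, the smallest such K is 3.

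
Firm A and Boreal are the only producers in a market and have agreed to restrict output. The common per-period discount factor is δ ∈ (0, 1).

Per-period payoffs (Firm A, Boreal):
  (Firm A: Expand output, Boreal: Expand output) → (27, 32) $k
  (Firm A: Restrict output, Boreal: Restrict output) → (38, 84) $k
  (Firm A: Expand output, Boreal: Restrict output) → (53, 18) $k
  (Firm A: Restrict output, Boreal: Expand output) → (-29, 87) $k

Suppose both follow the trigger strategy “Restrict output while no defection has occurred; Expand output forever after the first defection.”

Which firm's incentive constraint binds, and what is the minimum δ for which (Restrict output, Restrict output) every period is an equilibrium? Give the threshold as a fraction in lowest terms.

Firm A: cooperation gives 38 each period; deviation gives 53 once then 27 forever.
  38/(1−δ) ≥ 53 + 27δ/(1−δ) ⇒ δ ≥ 15/26.
Boreal: cooperation gives 84 each period; deviation gives 87 once then 32 forever.
  δ ≥ 3/55.
Both must hold, so the binding constraint is Firm A's: δ ≥ 15/26.

Firm A; δ ≥ 15/26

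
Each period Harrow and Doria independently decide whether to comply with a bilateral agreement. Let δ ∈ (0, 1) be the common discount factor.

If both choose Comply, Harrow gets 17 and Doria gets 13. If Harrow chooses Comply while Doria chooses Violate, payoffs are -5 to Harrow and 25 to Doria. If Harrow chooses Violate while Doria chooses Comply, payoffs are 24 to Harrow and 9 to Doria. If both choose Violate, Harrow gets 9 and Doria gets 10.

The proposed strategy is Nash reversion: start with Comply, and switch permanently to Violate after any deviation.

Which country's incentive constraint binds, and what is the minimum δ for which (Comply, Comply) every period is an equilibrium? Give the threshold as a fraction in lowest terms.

Harrow's threshold: (24−17)/(24−9) = 7/15.
Doria's threshold: (25−13)/(25−10) = 4/5.
7/15 < 4/5, so Doria binds and δ* = 4/5.

Doria; δ ≥ 4/5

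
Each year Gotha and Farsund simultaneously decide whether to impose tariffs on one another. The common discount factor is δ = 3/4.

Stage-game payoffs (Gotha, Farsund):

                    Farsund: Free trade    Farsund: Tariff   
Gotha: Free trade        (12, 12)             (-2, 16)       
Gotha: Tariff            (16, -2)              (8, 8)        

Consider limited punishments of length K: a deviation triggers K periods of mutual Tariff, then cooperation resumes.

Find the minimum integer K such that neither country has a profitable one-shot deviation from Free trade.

Need Σ_{k=1}^{K} δ^k ≥ (16−12)/(12−8) = 1.0000 at δ = 3/4.
At K = 1 the sum is 0.7500 < 1.0000; at K = 2 it is 1.3125 ≥ 1.0000.
So the minimum punishment length is K = 2.

2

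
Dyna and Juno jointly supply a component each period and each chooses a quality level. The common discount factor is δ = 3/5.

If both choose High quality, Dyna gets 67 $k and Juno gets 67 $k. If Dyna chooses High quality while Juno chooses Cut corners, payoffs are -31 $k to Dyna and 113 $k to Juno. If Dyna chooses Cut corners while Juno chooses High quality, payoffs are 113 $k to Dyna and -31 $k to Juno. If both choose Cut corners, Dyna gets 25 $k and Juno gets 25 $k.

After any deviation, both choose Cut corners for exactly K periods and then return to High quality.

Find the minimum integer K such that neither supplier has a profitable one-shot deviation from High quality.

IC: δ(1−δ^K)/(1−δ) ≥ (113−67)/(67−25) = 23/21.
With δ = 3/5: need 1 − δ^K ≥ 23/21·(1−3/5)/(3/5), i.e. δ^K ≤ 0.2698.
Since (3/5)^2 = 0.3600 and (3/5)^3 = 0.2160, the smallest such K is 3.

3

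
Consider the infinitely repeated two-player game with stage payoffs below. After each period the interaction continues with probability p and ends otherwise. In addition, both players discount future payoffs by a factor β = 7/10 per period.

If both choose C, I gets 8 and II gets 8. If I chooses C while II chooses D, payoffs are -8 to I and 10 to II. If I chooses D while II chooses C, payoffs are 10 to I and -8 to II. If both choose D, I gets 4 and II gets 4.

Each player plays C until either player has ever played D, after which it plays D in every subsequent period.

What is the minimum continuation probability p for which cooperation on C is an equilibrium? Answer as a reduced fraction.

10/21

With continuation probability p and discount β, the effective per-period discount factor is βp.
Grim-trigger IC: βp ≥ (10−8)/(10−4) = 1/3.
So p ≥ (1/3)/(7/10) = 10/21.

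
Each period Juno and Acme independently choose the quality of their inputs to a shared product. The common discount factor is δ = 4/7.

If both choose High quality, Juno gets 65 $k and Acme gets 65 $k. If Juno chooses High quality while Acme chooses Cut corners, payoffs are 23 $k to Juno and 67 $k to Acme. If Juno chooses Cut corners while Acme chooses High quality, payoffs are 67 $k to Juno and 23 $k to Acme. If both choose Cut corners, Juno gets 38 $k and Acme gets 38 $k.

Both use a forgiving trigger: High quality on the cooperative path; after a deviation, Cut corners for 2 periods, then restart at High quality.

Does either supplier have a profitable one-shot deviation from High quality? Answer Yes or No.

A one-shot deviation gives 67 now, then 38 for 2 periods, then back to 65.
Gain from deviating: (67−65) today; loss: (65−38) in each of the next 2 periods.
No-deviation condition: (65−38)(δ+…+δ^2) ≥ 67−65, i.e. δ+…+δ^2 ≥ 2/27.
At δ = 4/7: δ+…+δ^2 = 0.8980 ≥ 0.0741.
So cooperation is sustainable.

No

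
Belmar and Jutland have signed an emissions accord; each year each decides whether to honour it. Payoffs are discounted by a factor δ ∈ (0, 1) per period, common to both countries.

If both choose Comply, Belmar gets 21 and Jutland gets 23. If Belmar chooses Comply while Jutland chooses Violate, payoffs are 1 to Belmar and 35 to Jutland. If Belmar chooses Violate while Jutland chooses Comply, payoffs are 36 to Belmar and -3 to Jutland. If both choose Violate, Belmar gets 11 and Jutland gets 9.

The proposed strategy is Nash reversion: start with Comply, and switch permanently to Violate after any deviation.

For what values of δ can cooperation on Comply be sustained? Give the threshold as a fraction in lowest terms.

3/5

Belmar's threshold: (36−21)/(36−11) = 3/5.
Jutland's threshold: (35−23)/(35−9) = 6/13.
3/5 > 6/13, so Belmar binds and δ* = 3/5.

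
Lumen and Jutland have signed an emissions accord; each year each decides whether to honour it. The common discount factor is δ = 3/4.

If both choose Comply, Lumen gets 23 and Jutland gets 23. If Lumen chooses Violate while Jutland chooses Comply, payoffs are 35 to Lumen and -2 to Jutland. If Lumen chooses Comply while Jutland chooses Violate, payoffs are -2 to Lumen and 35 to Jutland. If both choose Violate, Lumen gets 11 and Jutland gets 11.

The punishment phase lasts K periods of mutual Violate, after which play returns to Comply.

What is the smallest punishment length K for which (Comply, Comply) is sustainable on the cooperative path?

2

No profitable deviation requires (23−11)(δ+…+δ^K) ≥ 35−23, i.e. δ+…+δ^K ≥ 1 ≈ 1.0000.
With δ = 3/4, the partial sums are K=1: 0.7500, K=2: 1.3125.
K = 2 is the first length at which the sum reaches 1.0000.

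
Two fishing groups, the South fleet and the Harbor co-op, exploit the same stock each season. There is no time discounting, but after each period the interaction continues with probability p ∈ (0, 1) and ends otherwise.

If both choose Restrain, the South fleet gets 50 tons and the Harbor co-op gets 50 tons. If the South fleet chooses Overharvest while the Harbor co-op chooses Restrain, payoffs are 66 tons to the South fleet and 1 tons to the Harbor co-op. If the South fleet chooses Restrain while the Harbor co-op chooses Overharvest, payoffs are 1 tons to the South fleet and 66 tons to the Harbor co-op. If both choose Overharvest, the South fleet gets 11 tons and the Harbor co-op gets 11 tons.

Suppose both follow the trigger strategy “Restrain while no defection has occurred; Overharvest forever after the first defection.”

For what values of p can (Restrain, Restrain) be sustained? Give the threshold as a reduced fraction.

16/55

With no time discounting, the continuation probability p plays the role of the discount factor.
Grim-trigger IC: 50/(1−p) ≥ 66 + 11p/(1−p) ⇒ p ≥ (66−50)/(66−11) = 16/55.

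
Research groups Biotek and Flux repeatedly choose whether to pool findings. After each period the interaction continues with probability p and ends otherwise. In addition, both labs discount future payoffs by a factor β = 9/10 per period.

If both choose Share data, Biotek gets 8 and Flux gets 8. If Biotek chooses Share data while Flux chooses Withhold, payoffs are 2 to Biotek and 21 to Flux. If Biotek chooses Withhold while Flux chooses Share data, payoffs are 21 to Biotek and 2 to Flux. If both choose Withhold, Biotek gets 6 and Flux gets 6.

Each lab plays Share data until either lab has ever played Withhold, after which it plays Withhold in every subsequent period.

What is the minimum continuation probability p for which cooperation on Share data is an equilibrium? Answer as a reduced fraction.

26/27

With continuation probability p and discount β, the effective per-period discount factor is βp.
Grim-trigger IC: βp ≥ (21−8)/(21−6) = 13/15.
So p ≥ (13/15)/(9/10) = 26/27.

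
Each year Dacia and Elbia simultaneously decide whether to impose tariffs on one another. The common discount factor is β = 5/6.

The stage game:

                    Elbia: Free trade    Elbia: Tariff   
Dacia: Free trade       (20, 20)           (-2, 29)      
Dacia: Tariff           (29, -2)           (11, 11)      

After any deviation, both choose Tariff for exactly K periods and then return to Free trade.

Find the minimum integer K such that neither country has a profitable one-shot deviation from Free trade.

Need Σ_{k=1}^{K} β^k ≥ (29−20)/(20−11) = 1.0000 at β = 5/6.
At K = 1 the sum is 0.8333 < 1.0000; at K = 2 it is 1.5278 ≥ 1.0000.
So the minimum punishment length is K = 2.

2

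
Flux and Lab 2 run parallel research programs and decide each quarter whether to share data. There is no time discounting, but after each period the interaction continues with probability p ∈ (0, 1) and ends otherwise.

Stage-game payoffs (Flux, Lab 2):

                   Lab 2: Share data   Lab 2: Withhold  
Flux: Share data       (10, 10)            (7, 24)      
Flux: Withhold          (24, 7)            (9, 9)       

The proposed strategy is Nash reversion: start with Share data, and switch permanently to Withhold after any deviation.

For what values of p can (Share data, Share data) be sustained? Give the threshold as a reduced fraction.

With no time discounting, the continuation probability p plays the role of the discount factor.
Grim-trigger IC: 10/(1−p) ≥ 24 + 9p/(1−p) ⇒ p ≥ (24−10)/(24−9) = 14/15.

14/15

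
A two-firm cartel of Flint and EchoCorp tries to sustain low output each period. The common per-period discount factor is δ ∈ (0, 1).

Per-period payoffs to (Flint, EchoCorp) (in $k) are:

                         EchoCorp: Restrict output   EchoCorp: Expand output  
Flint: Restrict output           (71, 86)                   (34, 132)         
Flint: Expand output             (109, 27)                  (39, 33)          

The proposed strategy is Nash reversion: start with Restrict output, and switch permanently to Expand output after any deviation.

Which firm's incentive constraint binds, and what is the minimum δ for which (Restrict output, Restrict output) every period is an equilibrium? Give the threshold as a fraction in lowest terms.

Flint; δ ≥ 19/35

Flint: cooperation gives 71 each period; deviation gives 109 once then 39 forever.
  71/(1−δ) ≥ 109 + 39δ/(1−δ) ⇒ δ ≥ 38/70 = 19/35.
EchoCorp: cooperation gives 86 each period; deviation gives 132 once then 33 forever.
  δ ≥ 46/99.
Both must hold, so the binding constraint is Flint's: δ ≥ 19/35.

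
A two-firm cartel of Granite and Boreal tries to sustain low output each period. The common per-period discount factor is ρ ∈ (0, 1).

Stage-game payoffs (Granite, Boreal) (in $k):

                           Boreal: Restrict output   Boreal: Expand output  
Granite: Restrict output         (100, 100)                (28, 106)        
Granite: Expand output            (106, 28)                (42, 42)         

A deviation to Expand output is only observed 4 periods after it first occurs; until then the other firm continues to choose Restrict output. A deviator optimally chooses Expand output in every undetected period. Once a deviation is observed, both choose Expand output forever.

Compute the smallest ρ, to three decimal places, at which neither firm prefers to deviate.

Deviating for the 4 undetected periods gains 106−100 = 6 per period over cooperation, then loses 100−42 = 58 per period forever once punishment starts.
Gain: 6(1 + ρ + … + ρ^3); loss: 58·ρ^4/(1−ρ).
No profitable deviation ⇔ 6(1−ρ^4) ≤ 58·ρ^4, i.e. ρ^4 ≥ 6/(6+58) = 3/32.
Hence ρ ≥ (3/32)^(1/4) ≈ 0.553.

0.553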